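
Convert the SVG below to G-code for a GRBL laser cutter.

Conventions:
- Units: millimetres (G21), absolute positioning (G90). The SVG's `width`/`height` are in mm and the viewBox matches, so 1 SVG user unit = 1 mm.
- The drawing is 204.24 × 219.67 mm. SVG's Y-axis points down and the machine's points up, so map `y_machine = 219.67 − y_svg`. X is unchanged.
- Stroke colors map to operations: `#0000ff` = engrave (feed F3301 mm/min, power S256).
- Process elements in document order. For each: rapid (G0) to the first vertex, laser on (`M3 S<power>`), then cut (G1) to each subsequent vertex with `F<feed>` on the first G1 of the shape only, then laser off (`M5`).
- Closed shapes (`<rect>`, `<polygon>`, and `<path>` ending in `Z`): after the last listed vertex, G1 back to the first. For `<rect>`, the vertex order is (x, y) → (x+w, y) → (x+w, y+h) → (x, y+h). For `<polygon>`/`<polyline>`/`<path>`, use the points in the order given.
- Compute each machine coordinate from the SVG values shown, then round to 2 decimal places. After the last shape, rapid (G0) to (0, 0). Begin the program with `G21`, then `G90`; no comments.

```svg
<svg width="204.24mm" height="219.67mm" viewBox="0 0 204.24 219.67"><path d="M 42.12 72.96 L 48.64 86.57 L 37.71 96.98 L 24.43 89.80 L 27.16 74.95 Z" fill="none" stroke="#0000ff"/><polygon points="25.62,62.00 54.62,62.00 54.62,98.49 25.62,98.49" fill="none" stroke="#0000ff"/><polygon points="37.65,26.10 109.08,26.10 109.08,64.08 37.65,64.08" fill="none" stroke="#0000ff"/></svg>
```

viewBox `0 0 204.24 219.67` with mm width/height → 1 unit = 1 mm. Flip: y_m = 219.67 − y_svg.

**Shape 1** — `<path>` regular polygon, stroke `#0000ff` → engrave (S256, F3301). Machine vertices: (42.12,146.71) → (48.64,133.10) → (37.71,122.69) → (24.43,129.87) → (27.16,144.72) → (42.12,146.71). Closed: final G1 returns to the first vertex.

**Shape 2** — `<polygon>` rectangle, stroke `#0000ff` → engrave (S256, F3301). Machine vertices: (25.62,157.67) → (54.62,157.67) → (54.62,121.18) → (25.62,121.18) → (25.62,157.67). Closed: final G1 returns to the first vertex.

**Shape 3** — `<polygon>` rectangle, stroke `#0000ff` → engrave (S256, F3301). Machine vertices: (37.65,193.57) → (109.08,193.57) → (109.08,155.59) → (37.65,155.59) → (37.65,193.57). Closed: final G1 returns to the first vertex.

G21
G90
G0 X42.12 Y146.71
M3 S256
G1 X48.64 Y133.10 F3301
G1 X37.71 Y122.69
G1 X24.43 Y129.87
G1 X27.16 Y144.72
G1 X42.12 Y146.71
M5
G0 X25.62 Y157.67
M3 S256
G1 X54.62 Y157.67 F3301
G1 X54.62 Y121.18
G1 X25.62 Y121.18
G1 X25.62 Y157.67
M5
G0 X37.65 Y193.57
M3 S256
G1 X109.08 Y193.57 F3301
G1 X109.08 Y155.59
G1 X37.65 Y155.59
G1 X37.65 Y193.57
M5
G0 X0.00 Y0.00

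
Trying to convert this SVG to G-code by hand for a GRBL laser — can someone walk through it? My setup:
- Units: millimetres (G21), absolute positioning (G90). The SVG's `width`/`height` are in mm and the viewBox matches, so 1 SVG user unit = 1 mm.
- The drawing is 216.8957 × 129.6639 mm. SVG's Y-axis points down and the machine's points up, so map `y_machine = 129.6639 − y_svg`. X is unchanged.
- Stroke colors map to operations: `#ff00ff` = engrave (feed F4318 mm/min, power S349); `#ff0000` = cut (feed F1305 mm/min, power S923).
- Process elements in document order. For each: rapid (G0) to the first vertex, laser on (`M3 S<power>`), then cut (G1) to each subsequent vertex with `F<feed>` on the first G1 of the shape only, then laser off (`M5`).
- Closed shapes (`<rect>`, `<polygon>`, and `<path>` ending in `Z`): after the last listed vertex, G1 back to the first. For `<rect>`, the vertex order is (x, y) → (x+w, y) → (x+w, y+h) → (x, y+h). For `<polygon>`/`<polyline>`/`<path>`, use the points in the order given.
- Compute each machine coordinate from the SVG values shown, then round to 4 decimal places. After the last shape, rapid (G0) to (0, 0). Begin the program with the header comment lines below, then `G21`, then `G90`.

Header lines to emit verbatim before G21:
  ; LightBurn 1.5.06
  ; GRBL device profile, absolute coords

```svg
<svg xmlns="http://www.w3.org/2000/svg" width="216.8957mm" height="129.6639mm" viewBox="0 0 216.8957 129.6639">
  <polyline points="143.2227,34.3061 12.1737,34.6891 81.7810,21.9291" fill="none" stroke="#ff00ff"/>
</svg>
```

; LightBurn 1.5.06
; GRBL device profile, absolute coords
G21
G90
G0 X143.2227 Y95.3578
M3 S349
G1 X12.1737 Y94.9748 F4318
G1 X81.7810 Y107.7348
M5
G0 X0.0000 Y0.0000

1 u = 1 mm; y_m = 129.6639 − y.

[1] `<polyline>` open polyline, #ff00ff→engrave S349 F4318: (143.2227,95.3578) → (12.1737,94.9748) → (81.7810,107.7348)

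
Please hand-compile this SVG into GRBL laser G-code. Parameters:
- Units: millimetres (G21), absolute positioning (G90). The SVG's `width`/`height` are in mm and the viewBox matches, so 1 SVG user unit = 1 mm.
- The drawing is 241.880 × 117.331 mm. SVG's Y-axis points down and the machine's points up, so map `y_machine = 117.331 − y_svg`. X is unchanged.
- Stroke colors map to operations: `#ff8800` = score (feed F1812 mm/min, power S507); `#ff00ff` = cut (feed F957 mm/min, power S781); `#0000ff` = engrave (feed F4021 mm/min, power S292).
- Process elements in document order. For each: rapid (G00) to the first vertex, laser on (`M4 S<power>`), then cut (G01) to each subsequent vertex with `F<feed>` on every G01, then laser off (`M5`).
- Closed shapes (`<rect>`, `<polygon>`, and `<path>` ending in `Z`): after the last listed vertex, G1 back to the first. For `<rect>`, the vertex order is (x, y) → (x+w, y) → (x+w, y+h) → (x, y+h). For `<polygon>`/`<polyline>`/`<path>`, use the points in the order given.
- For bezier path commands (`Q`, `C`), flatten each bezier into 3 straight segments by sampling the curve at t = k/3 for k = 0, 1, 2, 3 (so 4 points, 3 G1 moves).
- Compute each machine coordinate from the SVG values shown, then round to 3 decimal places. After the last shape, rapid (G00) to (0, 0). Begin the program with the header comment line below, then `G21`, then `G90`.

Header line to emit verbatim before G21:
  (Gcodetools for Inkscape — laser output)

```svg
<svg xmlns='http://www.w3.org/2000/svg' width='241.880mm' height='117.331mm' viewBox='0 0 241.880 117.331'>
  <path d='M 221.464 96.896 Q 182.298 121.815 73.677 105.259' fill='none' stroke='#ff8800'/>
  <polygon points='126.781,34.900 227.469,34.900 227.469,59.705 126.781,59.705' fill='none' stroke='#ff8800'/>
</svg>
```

1 u = 1 mm; y_m = 117.331 − y.

[1] `<path>` quadratic bezier, #ff8800→score S507 F1812: (221.464,20.435) → (187.636,8.431) → (138.374,5.643) → (73.677,12.072)

[2] `<polygon>` rectangle, #ff8800→score S507 F1812: (126.781,82.431) → (227.469,82.431) → (227.469,57.626) → (126.781,57.626) → (126.781,82.431) (closed)

(Gcodetools for Inkscape — laser output)
G21
G90
G00 X221.464 Y20.435
M4 S507
G01 X187.636 Y8.431 F1812
G01 X138.374 Y5.643 F1812
G01 X73.677 Y12.072 F1812
M5
G00 X126.781 Y82.431
M4 S507
G01 X227.469 Y82.431 F1812
G01 X227.469 Y57.626 F1812
G01 X126.781 Y57.626 F1812
G01 X126.781 Y82.431 F1812
M5
G00 X0.000 Y0.000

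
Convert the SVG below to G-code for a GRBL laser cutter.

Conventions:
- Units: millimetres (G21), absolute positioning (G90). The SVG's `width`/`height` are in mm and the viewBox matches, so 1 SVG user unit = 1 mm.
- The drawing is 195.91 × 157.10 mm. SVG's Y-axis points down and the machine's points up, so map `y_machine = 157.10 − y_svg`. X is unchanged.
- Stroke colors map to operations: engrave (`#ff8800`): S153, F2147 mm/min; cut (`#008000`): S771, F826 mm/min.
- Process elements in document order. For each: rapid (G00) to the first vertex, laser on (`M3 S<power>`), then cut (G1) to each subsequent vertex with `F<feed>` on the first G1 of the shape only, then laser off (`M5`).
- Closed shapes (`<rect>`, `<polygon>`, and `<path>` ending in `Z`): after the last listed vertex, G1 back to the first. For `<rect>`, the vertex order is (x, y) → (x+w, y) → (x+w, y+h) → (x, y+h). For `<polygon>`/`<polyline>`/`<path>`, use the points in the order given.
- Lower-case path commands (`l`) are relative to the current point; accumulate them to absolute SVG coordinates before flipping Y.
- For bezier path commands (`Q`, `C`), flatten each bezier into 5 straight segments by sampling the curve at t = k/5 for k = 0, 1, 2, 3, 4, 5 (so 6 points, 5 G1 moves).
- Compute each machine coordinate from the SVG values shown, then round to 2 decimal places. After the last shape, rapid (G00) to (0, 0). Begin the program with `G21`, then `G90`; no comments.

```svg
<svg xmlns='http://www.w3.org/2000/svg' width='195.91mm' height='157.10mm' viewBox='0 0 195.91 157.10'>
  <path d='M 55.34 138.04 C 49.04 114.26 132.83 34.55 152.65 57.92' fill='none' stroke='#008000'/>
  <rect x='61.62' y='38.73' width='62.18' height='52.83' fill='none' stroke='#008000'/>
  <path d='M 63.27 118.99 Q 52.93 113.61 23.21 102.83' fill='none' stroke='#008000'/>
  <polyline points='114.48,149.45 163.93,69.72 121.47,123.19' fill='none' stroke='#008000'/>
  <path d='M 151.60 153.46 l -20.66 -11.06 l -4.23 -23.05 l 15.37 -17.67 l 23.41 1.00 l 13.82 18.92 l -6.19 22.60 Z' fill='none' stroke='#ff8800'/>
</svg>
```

1 u = 1 mm; y_m = 157.10 − y.

[1] `<path>` cubic bezier, #008000→cut S771 F826: (55.34,19.06) → (61.14,38.77) → (81.16,64.27) → (108.02,87.92) → (134.31,102.10) → (152.65,99.18)

[2] `<rect>` rectangle, #008000→cut S771 F826: (61.62,118.37) → (123.80,118.37) → (123.80,65.54) → (61.62,65.54) → (61.62,118.37) (closed)

[3] `<path>` quadratic bezier, #008000→cut S771 F826: (63.27,38.11) → (58.36,40.48) → (51.90,43.28) → (43.89,46.51) → (34.32,50.17) → (23.21,54.27)

[4] `<polyline>` open polyline, #008000→cut S771 F826: (114.48,7.65) → (163.93,87.38) → (121.47,33.91)

[5] `<path>` regular polygon, #ff8800→engrave S153 F2147: (151.60,3.64) → (130.94,14.70) → (126.71,37.75) → (142.08,55.42) → (165.49,54.42) → (179.31,35.50) → (173.12,12.90) → (151.60,3.64) (closed)

G21
G90
G00 X55.34 Y19.06
M3 S771
G1 X61.14 Y38.77 F826
G1 X81.16 Y64.27
G1 X108.02 Y87.92
G1 X134.31 Y102.10
G1 X152.65 Y99.18
M5
G00 X61.62 Y118.37
M3 S771
G1 X123.80 Y118.37 F826
G1 X123.80 Y65.54
G1 X61.62 Y65.54
G1 X61.62 Y118.37
M5
G00 X63.27 Y38.11
M3 S771
G1 X58.36 Y40.48 F826
G1 X51.90 Y43.28
G1 X43.89 Y46.51
G1 X34.32 Y50.17
G1 X23.21 Y54.27
M5
G00 X114.48 Y7.65
M3 S771
G1 X163.93 Y87.38 F826
G1 X121.47 Y33.91
M5
G00 X151.60 Y3.64
M3 S153
G1 X130.94 Y14.70 F2147
G1 X126.71 Y37.75
G1 X142.08 Y55.42
G1 X165.49 Y54.42
G1 X179.31 Y35.50
G1 X173.12 Y12.90
G1 X151.60 Y3.64
M5
G00 X0.00 Y0.00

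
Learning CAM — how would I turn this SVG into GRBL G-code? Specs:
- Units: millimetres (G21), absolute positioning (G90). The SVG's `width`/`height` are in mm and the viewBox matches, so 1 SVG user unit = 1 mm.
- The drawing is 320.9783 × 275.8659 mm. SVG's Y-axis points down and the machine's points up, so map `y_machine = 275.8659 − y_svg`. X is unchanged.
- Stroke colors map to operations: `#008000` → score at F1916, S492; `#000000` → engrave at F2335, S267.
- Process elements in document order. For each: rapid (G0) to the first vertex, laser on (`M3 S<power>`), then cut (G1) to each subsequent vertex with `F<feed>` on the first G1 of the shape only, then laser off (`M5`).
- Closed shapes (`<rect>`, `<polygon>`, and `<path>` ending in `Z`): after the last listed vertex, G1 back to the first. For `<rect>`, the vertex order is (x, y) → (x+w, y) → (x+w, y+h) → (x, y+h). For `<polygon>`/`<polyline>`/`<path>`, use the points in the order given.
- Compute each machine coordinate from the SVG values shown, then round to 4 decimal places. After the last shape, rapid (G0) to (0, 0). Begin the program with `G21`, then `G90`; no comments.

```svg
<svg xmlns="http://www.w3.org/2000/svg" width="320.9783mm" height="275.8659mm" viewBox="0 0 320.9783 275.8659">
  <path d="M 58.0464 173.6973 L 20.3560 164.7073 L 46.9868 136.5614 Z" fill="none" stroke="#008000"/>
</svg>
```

Since the viewBox matches the mm dimensions, user units are millimetres directly. The only transform is the Y-flip y_m = 275.8659 − y_svg.

Shape 1 is a regular polygon drawn with `<path>`. Its stroke #008000 means score at S492, F1916. After flipping Y the toolpath is (58.0464,102.1686) → (20.3560,111.1586) → (46.9868,139.3045) → (58.0464,102.1686), returning to the start.

G21
G90
G0 X58.0464 Y102.1686
M3 S492
G1 X20.3560 Y111.1586 F1916
G1 X46.9868 Y139.3045
G1 X58.0464 Y102.1686
M5
G0 X0.0000 Y0.0000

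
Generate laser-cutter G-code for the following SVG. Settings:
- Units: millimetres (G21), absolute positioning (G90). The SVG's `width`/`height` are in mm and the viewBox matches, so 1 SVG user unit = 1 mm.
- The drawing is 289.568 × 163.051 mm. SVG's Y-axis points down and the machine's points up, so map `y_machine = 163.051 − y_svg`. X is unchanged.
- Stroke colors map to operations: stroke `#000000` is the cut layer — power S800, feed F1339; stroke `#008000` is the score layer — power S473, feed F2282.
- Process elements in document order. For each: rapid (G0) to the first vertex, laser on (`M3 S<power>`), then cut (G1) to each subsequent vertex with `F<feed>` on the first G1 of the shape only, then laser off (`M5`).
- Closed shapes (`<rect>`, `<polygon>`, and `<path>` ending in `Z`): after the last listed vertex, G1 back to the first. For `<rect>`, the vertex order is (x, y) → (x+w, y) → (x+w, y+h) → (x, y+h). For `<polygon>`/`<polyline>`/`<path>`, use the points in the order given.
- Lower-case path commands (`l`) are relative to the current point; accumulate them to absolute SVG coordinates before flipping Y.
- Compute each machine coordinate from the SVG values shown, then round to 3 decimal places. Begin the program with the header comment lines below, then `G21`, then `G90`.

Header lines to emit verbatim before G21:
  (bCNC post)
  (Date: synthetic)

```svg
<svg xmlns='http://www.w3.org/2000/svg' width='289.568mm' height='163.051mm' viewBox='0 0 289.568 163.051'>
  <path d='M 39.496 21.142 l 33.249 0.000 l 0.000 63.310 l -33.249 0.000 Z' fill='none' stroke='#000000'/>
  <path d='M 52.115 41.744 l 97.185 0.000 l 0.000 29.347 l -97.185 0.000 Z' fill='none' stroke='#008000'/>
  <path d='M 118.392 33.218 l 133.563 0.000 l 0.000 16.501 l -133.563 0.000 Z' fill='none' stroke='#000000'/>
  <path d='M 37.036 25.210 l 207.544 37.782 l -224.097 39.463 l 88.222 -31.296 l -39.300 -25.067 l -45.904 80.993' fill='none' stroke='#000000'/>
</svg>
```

viewBox `0 0 289.568 163.051` with mm width/height → 1 unit = 1 mm. Flip: y_m = 163.051 − y_svg.

**Shape 1** — `<path>` rectangle, stroke `#000000` → cut (S800, F1339). Machine vertices: (39.496,141.909) → (72.745,141.909) → (72.745,78.599) → (39.496,78.599) → (39.496,141.909). Closed: final G1 returns to the first vertex.

**Shape 2** — `<path>` rectangle, stroke `#008000` → score (S473, F2282). Machine vertices: (52.115,121.307) → (149.300,121.307) → (149.300,91.960) → (52.115,91.960) → (52.115,121.307). Closed: final G1 returns to the first vertex.

**Shape 3** — `<path>` rectangle, stroke `#000000` → cut (S800, F1339). Machine vertices: (118.392,129.833) → (251.955,129.833) → (251.955,113.332) → (118.392,113.332) → (118.392,129.833). Closed: final G1 returns to the first vertex.

**Shape 4** — `<path>` open polyline, stroke `#000000` → cut (S800, F1339). Machine vertices: (37.036,137.841) → (244.580,100.059) → (20.483,60.596) → (108.705,91.892) → (69.405,116.959) → (23.501,35.966). Open path.

(bCNC post)
(Date: synthetic)
G21
G90
G0 X39.496 Y141.909
M3 S800
G1 X72.745 Y141.909 F1339
G1 X72.745 Y78.599
G1 X39.496 Y78.599
G1 X39.496 Y141.909
M5
G0 X52.115 Y121.307
M3 S473
G1 X149.300 Y121.307 F2282
G1 X149.300 Y91.960
G1 X52.115 Y91.960
G1 X52.115 Y121.307
M5
G0 X118.392 Y129.833
M3 S800
G1 X251.955 Y129.833 F1339
G1 X251.955 Y113.332
G1 X118.392 Y113.332
G1 X118.392 Y129.833
M5
G0 X37.036 Y137.841
M3 S800
G1 X244.580 Y100.059 F1339
G1 X20.483 Y60.596
G1 X108.705 Y91.892
G1 X69.405 Y116.959
G1 X23.501 Y35.966
M5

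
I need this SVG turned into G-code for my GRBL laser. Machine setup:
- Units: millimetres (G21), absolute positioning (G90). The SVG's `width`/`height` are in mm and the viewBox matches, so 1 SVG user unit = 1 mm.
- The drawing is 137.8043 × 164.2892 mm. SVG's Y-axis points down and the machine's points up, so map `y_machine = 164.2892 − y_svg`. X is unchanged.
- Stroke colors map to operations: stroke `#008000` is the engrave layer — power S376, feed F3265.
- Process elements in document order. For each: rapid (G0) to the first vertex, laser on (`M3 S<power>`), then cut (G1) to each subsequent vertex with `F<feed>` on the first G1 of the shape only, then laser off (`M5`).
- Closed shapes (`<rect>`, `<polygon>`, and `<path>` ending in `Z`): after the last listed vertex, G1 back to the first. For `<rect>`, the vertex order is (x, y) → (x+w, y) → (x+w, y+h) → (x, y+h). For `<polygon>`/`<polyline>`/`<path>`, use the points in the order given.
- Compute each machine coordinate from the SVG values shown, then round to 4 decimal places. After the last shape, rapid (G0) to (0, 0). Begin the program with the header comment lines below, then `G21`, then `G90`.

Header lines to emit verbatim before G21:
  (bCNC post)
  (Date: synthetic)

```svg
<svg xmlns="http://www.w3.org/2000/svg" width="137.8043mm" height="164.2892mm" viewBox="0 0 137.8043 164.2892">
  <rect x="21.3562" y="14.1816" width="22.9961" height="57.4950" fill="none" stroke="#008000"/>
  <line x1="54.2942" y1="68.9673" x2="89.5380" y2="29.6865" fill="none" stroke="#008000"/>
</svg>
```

viewBox `0 0 137.8043 164.2892` with mm width/height → 1 unit = 1 mm. Flip: y_m = 164.2892 − y_svg.

**Shape 1** — `<rect>` rectangle, stroke `#008000` → engrave (S376, F3265). Machine vertices: (21.3562,150.1076) → (44.3523,150.1076) → (44.3523,92.6126) → (21.3562,92.6126) → (21.3562,150.1076). Closed: final G1 returns to the first vertex.

**Shape 2** — `<line>` line segment, stroke `#008000` → engrave (S376, F3265). Machine vertices: (54.2942,95.3219) → (89.5380,134.6027). Open path.

(bCNC post)
(Date: synthetic)
G21
G90
G0 X21.3562 Y150.1076
M3 S376
G1 X44.3523 Y150.1076 F3265
G1 X44.3523 Y92.6126
G1 X21.3562 Y92.6126
G1 X21.3562 Y150.1076
M5
G0 X54.2942 Y95.3219
M3 S376
G1 X89.5380 Y134.6027 F3265
M5
G0 X0.0000 Y0.0000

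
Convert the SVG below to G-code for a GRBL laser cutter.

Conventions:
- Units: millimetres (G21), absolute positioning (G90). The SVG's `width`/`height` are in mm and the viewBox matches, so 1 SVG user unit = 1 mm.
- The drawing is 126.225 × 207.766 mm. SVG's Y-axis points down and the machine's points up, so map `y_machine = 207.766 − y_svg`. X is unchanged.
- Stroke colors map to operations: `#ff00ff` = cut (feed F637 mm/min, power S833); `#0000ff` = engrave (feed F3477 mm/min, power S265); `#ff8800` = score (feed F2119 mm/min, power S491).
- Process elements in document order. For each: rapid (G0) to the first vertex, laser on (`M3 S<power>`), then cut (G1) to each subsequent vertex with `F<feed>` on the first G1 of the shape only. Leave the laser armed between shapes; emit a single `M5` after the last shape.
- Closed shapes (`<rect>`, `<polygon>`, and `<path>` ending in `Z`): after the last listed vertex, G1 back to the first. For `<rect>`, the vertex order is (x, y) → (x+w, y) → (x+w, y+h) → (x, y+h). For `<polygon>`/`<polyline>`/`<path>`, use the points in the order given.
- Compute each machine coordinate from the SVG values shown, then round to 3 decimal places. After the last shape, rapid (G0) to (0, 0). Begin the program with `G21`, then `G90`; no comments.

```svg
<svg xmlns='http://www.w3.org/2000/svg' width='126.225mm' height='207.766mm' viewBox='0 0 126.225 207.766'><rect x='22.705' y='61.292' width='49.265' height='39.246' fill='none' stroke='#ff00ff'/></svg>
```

G21
G90
G0 X22.705 Y146.474
M3 S833
G1 X71.970 Y146.474 F637
G1 X71.970 Y107.228
G1 X22.705 Y107.228
G1 X22.705 Y146.474
M5
G0 X0.000 Y0.000

1 u = 1 mm; y_m = 207.766 − y.

[1] `<rect>` rectangle, #ff00ff→cut S833 F637: (22.705,146.474) → (71.970,146.474) → (71.970,107.228) → (22.705,107.228) → (22.705,146.474) (closed)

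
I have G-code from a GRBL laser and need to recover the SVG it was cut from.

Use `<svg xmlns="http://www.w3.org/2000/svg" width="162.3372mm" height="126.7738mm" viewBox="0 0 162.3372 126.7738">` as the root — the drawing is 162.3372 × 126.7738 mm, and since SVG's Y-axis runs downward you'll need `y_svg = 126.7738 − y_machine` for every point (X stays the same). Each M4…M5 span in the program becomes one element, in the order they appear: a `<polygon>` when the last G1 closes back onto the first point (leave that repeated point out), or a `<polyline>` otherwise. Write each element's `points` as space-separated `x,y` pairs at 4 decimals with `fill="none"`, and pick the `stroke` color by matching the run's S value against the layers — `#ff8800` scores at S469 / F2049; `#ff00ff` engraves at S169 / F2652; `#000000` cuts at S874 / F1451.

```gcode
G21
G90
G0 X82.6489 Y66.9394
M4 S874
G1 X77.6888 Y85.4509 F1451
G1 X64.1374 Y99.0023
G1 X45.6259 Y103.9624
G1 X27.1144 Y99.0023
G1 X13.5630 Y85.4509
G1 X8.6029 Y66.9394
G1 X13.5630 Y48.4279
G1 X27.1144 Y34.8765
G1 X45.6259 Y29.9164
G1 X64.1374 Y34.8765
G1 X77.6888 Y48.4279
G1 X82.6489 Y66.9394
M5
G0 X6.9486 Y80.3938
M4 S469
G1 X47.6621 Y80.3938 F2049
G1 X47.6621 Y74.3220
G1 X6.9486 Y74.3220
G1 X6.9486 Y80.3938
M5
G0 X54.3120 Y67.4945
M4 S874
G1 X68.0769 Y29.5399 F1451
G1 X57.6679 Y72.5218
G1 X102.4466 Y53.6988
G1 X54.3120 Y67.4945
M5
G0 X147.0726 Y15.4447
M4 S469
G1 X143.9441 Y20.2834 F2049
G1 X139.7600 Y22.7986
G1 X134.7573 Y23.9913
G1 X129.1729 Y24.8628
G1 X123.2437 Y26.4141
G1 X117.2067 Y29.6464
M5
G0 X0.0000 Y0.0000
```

y_svg = 126.7738 − y_m.

[1] S874→`#000000` (cut); closed run; points: 82.6489,59.8344 77.6888,41.3229 64.1374,27.7715 45.6259,22.8114 27.1144,27.7715 13.5630,41.3229 8.6029,59.8344 13.5630,78.3459 27.1144,91.8973 45.6259,96.8574 64.1374,91.8973 77.6888,78.3459

[2] S469→`#ff8800` (score); closed run; points: 6.9486,46.3800 47.6621,46.3800 47.6621,52.4518 6.9486,52.4518

[3] S874→`#000000` (cut); closed run; points: 54.3120,59.2793 68.0769,97.2339 57.6679,54.2520 102.4466,73.0750

[4] S469→`#ff8800` (score); open run; points: 147.0726,111.3291 143.9441,106.4904 139.7600,103.9752 134.7573,102.7825 129.1729,101.9110 123.2437,100.3597 117.2067,97.1274

<svg xmlns="http://www.w3.org/2000/svg" width="162.3372mm" height="126.7738mm" viewBox="0 0 162.3372 126.7738">
  <polygon points="82.6489,59.8344 77.6888,41.3229 64.1374,27.7715 45.6259,22.8114 27.1144,27.7715 13.5630,41.3229 8.6029,59.8344 13.5630,78.3459 27.1144,91.8973 45.6259,96.8574 64.1374,91.8973 77.6888,78.3459" fill="none" stroke="#000000"/>
  <polygon points="6.9486,46.3800 47.6621,46.3800 47.6621,52.4518 6.9486,52.4518" fill="none" stroke="#ff8800"/>
  <polygon points="54.3120,59.2793 68.0769,97.2339 57.6679,54.2520 102.4466,73.0750" fill="none" stroke="#000000"/>
  <polyline points="147.0726,111.3291 143.9441,106.4904 139.7600,103.9752 134.7573,102.7825 129.1729,101.9110 123.2437,100.3597 117.2067,97.1274" fill="none" stroke="#ff8800"/>
</svg>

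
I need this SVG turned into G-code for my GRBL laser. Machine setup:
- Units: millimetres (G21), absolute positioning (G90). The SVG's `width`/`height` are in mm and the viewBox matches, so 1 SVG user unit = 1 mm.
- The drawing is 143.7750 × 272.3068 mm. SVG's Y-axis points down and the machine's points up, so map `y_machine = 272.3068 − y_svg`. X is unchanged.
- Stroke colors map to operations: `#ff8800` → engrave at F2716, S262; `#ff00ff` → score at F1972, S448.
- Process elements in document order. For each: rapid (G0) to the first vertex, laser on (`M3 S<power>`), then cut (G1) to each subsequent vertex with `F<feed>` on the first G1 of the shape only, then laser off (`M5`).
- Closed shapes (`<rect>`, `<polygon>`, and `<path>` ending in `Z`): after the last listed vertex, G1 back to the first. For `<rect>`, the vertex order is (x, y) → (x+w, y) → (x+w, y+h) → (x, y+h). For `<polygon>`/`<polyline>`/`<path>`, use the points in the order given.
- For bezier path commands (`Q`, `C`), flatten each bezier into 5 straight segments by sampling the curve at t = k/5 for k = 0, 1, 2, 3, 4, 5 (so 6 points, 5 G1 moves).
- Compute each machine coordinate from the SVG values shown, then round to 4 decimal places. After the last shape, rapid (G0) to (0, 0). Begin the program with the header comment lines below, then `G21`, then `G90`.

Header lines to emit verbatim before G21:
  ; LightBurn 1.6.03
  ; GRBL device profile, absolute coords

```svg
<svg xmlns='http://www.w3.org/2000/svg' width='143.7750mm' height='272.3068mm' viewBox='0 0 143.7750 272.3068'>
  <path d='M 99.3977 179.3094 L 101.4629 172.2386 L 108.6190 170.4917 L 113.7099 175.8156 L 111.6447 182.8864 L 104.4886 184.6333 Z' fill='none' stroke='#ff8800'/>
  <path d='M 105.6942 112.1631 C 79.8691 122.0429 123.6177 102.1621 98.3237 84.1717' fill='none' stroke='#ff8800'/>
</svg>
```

; LightBurn 1.6.03
; GRBL device profile, absolute coords
G21
G90
G0 X99.3977 Y92.9974
M3 S262
G1 X101.4629 Y100.0682 F2716
G1 X108.6190 Y101.8151
G1 X113.7099 Y96.4912
G1 X111.6447 Y89.4204
G1 X104.4886 Y87.6735
G1 X99.3977 Y92.9974
M5
G0 X105.6942 Y160.1437
M3 S262
G1 X97.4391 Y157.5339 F2716
G1 X99.2280 Y160.5474
G1 X104.4075 Y167.6649
G1 X106.3239 Y177.3672
G1 X98.3237 Y188.1351
M5
G0 X0.0000 Y0.0000

Since the viewBox matches the mm dimensions, user units are millimetres directly. The only transform is the Y-flip y_m = 272.3068 − y_svg.

Shape 1 is a regular polygon drawn with `<path>`. Its stroke #ff8800 means engrave at S262, F2716. After flipping Y the toolpath is (99.3977,92.9974) → (101.4629,100.0682) → (108.6190,101.8151) → (113.7099,96.4912) → (111.6447,89.4204) → (104.4886,87.6735) → (99.3977,92.9974), returning to the start.

Shape 2 is a cubic bezier drawn with `<path>`. Its stroke #ff8800 means engrave at S262, F2716. After flipping Y the toolpath is (105.6942,160.1437) → (97.4391,157.5339) → (99.2280,160.5474) → (104.4075,167.6649) → (106.3239,177.3672) → (98.3237,188.1351).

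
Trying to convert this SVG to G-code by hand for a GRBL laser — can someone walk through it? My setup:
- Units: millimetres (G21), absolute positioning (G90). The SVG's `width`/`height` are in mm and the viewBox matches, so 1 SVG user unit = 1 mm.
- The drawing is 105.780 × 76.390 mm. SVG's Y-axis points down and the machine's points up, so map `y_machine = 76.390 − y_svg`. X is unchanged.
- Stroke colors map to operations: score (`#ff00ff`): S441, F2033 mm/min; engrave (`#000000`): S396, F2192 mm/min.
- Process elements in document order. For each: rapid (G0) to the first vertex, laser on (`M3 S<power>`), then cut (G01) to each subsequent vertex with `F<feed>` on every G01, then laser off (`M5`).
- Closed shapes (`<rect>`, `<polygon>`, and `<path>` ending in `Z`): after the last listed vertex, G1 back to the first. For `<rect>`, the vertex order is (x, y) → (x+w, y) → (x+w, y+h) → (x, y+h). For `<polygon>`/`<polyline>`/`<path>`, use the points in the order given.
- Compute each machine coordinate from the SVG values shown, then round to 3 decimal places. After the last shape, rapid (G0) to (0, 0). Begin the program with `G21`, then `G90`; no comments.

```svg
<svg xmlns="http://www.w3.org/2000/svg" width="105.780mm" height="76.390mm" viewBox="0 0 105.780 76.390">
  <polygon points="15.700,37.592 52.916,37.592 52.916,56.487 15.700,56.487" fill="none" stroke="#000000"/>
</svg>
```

viewBox `0 0 105.780 76.390` with mm width/height → 1 unit = 1 mm. Flip: y_m = 76.390 − y_svg.

**Shape 1** — `<polygon>` rectangle, stroke `#000000` → engrave (S396, F2192). Machine vertices: (15.700,38.798) → (52.916,38.798) → (52.916,19.903) → (15.700,19.903) → (15.700,38.798). Closed: final G1 returns to the first vertex.

G21
G90
G0 X15.700 Y38.798
M3 S396
G01 X52.916 Y38.798 F2192
G01 X52.916 Y19.903 F2192
G01 X15.700 Y19.903 F2192
G01 X15.700 Y38.798 F2192
M5
G0 X0.000 Y0.000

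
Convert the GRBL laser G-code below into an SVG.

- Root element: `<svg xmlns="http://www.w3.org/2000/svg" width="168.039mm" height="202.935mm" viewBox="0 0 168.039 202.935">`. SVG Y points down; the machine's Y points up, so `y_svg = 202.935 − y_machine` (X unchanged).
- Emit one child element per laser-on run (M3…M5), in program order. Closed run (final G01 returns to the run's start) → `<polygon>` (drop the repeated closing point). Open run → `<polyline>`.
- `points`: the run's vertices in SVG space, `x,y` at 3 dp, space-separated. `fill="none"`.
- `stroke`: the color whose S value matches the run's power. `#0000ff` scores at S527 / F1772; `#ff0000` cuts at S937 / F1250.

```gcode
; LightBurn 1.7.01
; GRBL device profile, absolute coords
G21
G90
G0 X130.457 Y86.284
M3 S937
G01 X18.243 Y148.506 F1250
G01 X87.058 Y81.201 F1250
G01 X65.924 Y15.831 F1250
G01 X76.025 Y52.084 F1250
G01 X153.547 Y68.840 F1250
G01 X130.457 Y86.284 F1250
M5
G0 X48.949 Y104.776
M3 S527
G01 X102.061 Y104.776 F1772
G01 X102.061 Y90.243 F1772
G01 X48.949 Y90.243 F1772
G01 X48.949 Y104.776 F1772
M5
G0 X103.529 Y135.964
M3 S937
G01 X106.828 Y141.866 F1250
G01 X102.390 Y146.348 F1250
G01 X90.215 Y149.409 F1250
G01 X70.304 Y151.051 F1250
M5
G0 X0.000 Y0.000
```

y_svg = 202.935 − y_m.

[1] S937→`#ff0000` (cut); closed run; points: 130.457,116.651 18.243,54.429 87.058,121.734 65.924,187.104 76.025,150.851 153.547,134.095

[2] S527→`#0000ff` (score); closed run; points: 48.949,98.159 102.061,98.159 102.061,112.692 48.949,112.692

[3] S937→`#ff0000` (cut); open run; points: 103.529,66.971 106.828,61.069 102.390,56.587 90.215,53.526 70.304,51.884

<svg xmlns="http://www.w3.org/2000/svg" width="168.039mm" height="202.935mm" viewBox="0 0 168.039 202.935">
  <polygon points="130.457,116.651 18.243,54.429 87.058,121.734 65.924,187.104 76.025,150.851 153.547,134.095" fill="none" stroke="#ff0000"/>
  <polygon points="48.949,98.159 102.061,98.159 102.061,112.692 48.949,112.692" fill="none" stroke="#0000ff"/>
  <polyline points="103.529,66.971 106.828,61.069 102.390,56.587 90.215,53.526 70.304,51.884" fill="none" stroke="#ff0000"/>
</svg>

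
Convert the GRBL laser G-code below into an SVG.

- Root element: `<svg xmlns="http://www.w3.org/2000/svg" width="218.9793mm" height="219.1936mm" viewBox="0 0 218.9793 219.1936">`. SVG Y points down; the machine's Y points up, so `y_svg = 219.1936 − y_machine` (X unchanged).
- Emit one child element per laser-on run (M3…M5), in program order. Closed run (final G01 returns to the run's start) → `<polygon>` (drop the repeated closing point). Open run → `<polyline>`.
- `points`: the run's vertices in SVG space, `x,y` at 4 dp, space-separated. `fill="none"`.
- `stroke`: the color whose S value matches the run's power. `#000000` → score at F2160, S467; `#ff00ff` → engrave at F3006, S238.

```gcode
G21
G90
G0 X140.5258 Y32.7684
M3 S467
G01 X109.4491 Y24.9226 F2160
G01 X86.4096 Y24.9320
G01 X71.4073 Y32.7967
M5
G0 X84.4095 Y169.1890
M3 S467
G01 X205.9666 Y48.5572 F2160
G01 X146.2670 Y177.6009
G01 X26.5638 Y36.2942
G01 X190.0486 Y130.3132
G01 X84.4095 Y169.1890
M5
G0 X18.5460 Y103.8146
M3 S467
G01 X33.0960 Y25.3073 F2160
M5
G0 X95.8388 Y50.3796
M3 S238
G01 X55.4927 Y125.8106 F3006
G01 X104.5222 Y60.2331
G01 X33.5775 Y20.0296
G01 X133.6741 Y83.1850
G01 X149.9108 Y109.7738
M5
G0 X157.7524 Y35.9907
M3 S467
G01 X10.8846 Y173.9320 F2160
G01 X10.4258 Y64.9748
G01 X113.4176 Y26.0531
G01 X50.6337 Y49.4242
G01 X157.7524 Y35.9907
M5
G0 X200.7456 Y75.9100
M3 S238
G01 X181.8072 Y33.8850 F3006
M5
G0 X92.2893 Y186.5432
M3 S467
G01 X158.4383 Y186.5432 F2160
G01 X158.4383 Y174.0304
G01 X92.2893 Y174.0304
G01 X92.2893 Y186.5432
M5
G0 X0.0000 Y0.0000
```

y_svg = 219.1936 − y_m.

[1] S467→`#000000` (score); open run; points: 140.5258,186.4252 109.4491,194.2710 86.4096,194.2616 71.4073,186.3969

[2] S467→`#000000` (score); closed run; points: 84.4095,50.0046 205.9666,170.6364 146.2670,41.5927 26.5638,182.8994 190.0486,88.8804

[3] S467→`#000000` (score); open run; points: 18.5460,115.3790 33.0960,193.8863

[4] S238→`#ff00ff` (engrave); open run; points: 95.8388,168.8140 55.4927,93.3830 104.5222,158.9605 33.5775,199.1640 133.6741,136.0086 149.9108,109.4198

[5] S467→`#000000` (score); closed run; points: 157.7524,183.2029 10.8846,45.2616 10.4258,154.2188 113.4176,193.1405 50.6337,169.7694

[6] S238→`#ff00ff` (engrave); open run; points: 200.7456,143.2836 181.8072,185.3086

[7] S467→`#000000` (score); closed run; points: 92.2893,32.6504 158.4383,32.6504 158.4383,45.1632 92.2893,45.1632

<svg xmlns="http://www.w3.org/2000/svg" width="218.9793mm" height="219.1936mm" viewBox="0 0 218.9793 219.1936">
  <polyline points="140.5258,186.4252 109.4491,194.2710 86.4096,194.2616 71.4073,186.3969" fill="none" stroke="#000000"/>
  <polygon points="84.4095,50.0046 205.9666,170.6364 146.2670,41.5927 26.5638,182.8994 190.0486,88.8804" fill="none" stroke="#000000"/>
  <polyline points="18.5460,115.3790 33.0960,193.8863" fill="none" stroke="#000000"/>
  <polyline points="95.8388,168.8140 55.4927,93.3830 104.5222,158.9605 33.5775,199.1640 133.6741,136.0086 149.9108,109.4198" fill="none" stroke="#ff00ff"/>
  <polygon points="157.7524,183.2029 10.8846,45.2616 10.4258,154.2188 113.4176,193.1405 50.6337,169.7694" fill="none" stroke="#000000"/>
  <polyline points="200.7456,143.2836 181.8072,185.3086" fill="none" stroke="#ff00ff"/>
  <polygon points="92.2893,32.6504 158.4383,32.6504 158.4383,45.1632 92.2893,45.1632" fill="none" stroke="#000000"/>
</svg>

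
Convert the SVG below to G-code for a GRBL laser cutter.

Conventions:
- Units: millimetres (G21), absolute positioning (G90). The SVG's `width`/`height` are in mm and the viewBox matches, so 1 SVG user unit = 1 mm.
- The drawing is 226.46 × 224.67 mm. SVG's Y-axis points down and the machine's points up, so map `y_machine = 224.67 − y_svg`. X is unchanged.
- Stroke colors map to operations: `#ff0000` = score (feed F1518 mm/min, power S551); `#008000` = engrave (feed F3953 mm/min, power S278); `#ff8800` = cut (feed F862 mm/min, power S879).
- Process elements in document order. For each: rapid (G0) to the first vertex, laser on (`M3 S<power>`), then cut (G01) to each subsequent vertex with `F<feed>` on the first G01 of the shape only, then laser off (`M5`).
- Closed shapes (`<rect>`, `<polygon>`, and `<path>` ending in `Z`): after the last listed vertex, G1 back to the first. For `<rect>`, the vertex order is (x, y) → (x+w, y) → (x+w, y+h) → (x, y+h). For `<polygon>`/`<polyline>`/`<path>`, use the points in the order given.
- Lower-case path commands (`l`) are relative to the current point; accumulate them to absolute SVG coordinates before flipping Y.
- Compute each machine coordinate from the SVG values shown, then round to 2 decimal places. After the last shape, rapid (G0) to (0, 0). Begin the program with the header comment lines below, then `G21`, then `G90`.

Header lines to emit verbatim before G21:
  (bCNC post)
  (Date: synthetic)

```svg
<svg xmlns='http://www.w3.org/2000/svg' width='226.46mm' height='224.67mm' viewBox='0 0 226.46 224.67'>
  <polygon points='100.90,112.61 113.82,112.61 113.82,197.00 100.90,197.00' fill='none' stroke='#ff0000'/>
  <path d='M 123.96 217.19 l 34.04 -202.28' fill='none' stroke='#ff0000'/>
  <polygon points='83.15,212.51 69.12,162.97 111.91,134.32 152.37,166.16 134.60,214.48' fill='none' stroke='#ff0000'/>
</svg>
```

viewBox `0 0 226.46 224.67` with mm width/height → 1 unit = 1 mm. Flip: y_m = 224.67 − y_svg.

**Shape 1** — `<polygon>` rectangle, stroke `#ff0000` → score (S551, F1518). Machine vertices: (100.90,112.06) → (113.82,112.06) → (113.82,27.67) → (100.90,27.67) → (100.90,112.06). Closed: final G1 returns to the first vertex.

**Shape 2** — `<path>` line segment, stroke `#ff0000` → score (S551, F1518). Machine vertices: (123.96,7.48) → (158.00,209.76). Open path.

**Shape 3** — `<polygon>` regular polygon, stroke `#ff0000` → score (S551, F1518). Machine vertices: (83.15,12.16) → (69.12,61.70) → (111.91,90.35) → (152.37,58.51) → (134.60,10.19) → (83.15,12.16). Closed: final G1 returns to the first vertex.

(bCNC post)
(Date: synthetic)
G21
G90
G0 X100.90 Y112.06
M3 S551
G01 X113.82 Y112.06 F1518
G01 X113.82 Y27.67
G01 X100.90 Y27.67
G01 X100.90 Y112.06
M5
G0 X123.96 Y7.48
M3 S551
G01 X158.00 Y209.76 F1518
M5
G0 X83.15 Y12.16
M3 S551
G01 X69.12 Y61.70 F1518
G01 X111.91 Y90.35
G01 X152.37 Y58.51
G01 X134.60 Y10.19
G01 X83.15 Y12.16
M5
G0 X0.00 Y0.00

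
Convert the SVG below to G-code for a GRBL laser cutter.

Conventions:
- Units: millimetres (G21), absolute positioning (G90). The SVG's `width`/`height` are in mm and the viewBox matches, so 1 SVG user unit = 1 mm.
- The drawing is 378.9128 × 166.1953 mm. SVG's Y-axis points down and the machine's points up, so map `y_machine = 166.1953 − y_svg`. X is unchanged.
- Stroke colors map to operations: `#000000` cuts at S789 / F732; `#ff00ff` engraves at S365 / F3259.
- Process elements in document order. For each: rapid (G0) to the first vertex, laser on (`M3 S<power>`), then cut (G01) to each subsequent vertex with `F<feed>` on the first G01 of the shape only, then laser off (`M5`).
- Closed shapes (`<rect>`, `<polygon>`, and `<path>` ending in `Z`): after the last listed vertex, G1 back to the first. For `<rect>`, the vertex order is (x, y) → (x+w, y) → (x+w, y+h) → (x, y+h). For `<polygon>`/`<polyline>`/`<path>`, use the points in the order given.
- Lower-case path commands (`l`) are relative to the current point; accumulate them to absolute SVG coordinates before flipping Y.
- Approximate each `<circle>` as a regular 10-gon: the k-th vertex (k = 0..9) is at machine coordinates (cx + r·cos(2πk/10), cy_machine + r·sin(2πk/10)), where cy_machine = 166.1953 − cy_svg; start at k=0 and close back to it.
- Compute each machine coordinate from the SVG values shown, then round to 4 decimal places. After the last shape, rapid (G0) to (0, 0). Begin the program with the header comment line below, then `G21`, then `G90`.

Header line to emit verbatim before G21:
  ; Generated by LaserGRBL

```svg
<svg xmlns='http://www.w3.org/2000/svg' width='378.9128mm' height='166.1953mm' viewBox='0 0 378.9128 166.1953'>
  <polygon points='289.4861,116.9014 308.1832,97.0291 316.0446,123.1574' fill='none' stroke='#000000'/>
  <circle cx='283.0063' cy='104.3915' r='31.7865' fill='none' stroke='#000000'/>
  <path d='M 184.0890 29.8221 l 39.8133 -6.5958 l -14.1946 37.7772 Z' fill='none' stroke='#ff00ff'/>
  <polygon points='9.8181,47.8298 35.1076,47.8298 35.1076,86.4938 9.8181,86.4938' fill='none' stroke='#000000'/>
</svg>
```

; Generated by LaserGRBL
G21
G90
G0 X289.4861 Y49.2939
M3 S789
G01 X308.1832 Y69.1662 F732
G01 X316.0446 Y43.0379
G01 X289.4861 Y49.2939
M5
G0 X314.7928 Y61.8038
M3 S789
G01 X308.7221 Y80.4874 F732
G01 X292.8289 Y92.0346
G01 X273.1837 Y92.0346
G01 X257.2905 Y80.4874
G01 X251.2198 Y61.8038
G01 X257.2905 Y43.1202
G01 X273.1837 Y31.5730
G01 X292.8289 Y31.5730
G01 X308.7221 Y43.1202
G01 X314.7928 Y61.8038
M5
G0 X184.0890 Y136.3732
M3 S365
G01 X223.9023 Y142.9690 F3259
G01 X209.7077 Y105.1918
G01 X184.0890 Y136.3732
M5
G0 X9.8181 Y118.3655
M3 S789
G01 X35.1076 Y118.3655 F732
G01 X35.1076 Y79.7015
G01 X9.8181 Y79.7015
G01 X9.8181 Y118.3655
M5
G0 X0.0000 Y0.0000

viewBox `0 0 378.9128 166.1953` with mm width/height → 1 unit = 1 mm. Flip: y_m = 166.1953 − y_svg.

**Shape 1** — `<polygon>` regular polygon, stroke `#000000` → cut (S789, F732). Machine vertices: (289.4861,49.2939) → (308.1832,69.1662) → (316.0446,43.0379) → (289.4861,49.2939). Closed: final G1 returns to the first vertex.

**Shape 2** — `<circle>` circle, stroke `#000000` → cut (S789, F732). Machine vertices: (314.7928,61.8038) → (308.7221,80.4874) → (292.8289,92.0346) → (273.1837,92.0346) → (257.2905,80.4874) → (251.2198,61.8038) → (257.2905,43.1202) → (273.1837,31.5730) → (292.8289,31.5730) → (308.7221,43.1202) → (314.7928,61.8038). Closed: final G1 returns to the first vertex.

**Shape 3** — `<path>` regular polygon, stroke `#ff00ff` → engrave (S365, F3259). Machine vertices: (184.0890,136.3732) → (223.9023,142.9690) → (209.7077,105.1918) → (184.0890,136.3732). Closed: final G1 returns to the first vertex.

**Shape 4** — `<polygon>` rectangle, stroke `#000000` → cut (S789, F732). Machine vertices: (9.8181,118.3655) → (35.1076,118.3655) → (35.1076,79.7015) → (9.8181,79.7015) → (9.8181,118.3655). Closed: final G1 returns to the first vertex.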